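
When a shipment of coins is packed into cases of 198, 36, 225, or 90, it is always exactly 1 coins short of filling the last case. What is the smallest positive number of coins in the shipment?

Being 1 short of a full case of size k means N ≡ −1 (mod k), i.e. N + 1 is a multiple of each size.
198 = 2 × 3^2 × 11
36 = 2^2 × 3^2
225 = 3^2 × 5^2
90 = 2 × 3^2 × 5
LCM(198, 36, 225, 90) = 2^2 × 3^2 × 5^2 × 11 = 9900.
Smallest positive N is 9900 − 1 = 9899.

9899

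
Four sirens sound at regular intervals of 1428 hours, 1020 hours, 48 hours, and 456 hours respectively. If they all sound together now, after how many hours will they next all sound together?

They coincide at every common multiple of the periods; the first is the LCM.
1428 = 2^2 × 3 × 7 × 17
1020 = 2^2 × 3 × 5 × 17
48 = 2^4 × 3
456 = 2^3 × 3 × 19
LCM(1428, 1020, 48, 456) = 2^4 × 3 × 5 × 7 × 17 × 19 = 542640.

542640 hours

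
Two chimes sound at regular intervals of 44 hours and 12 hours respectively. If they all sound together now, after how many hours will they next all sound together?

132 hours

They coincide at every common multiple of the periods; the first is the LCM.
44 = 2^2 × 11
12 = 2^2 × 3
LCM(44, 12) = 2^2 × 3 × 11 = 132.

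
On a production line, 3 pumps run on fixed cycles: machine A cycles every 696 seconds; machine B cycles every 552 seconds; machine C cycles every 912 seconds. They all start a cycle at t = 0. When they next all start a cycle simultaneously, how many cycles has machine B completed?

1102 cycles

All finish a whole number of cycles simultaneously at t = LCM of the periods.
696 = 2^3 × 3 × 29
552 = 2^3 × 3 × 23
912 = 2^4 × 3 × 19
LCM(696, 552, 912) = 2^4 × 3 × 19 × 23 × 29 = 608304.
Cycles for period 552: 608304 / 552 = 1102.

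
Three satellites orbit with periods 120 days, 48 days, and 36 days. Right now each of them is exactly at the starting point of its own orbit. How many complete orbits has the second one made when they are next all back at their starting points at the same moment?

15 orbits

All finish a whole number of cycles simultaneously at t = LCM of the periods.
120 = 2^3 × 3 × 5
48 = 2^4 × 3
36 = 2^2 × 3^2
LCM(120, 48, 36) = 2^4 × 3^2 × 5 = 720.
Orbits for period 48: 720 / 48 = 15.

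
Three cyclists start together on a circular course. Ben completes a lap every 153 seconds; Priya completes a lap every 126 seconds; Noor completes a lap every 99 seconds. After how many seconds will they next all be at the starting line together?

We need the least common multiple of the intervals.
153 = 3^2 × 17
126 = 2 × 3^2 × 7
99 = 3^2 × 11
LCM(153, 126, 99) = 2 × 3^2 × 7 × 11 × 17 = 23562.

23562 seconds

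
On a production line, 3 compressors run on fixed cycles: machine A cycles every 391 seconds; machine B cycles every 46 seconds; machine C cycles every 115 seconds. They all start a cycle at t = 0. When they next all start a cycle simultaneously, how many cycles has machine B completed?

They are all back at their starting positions together after one LCM of the periods.
391 = 17 × 23
46 = 2 × 23
115 = 5 × 23
LCM(391, 46, 115) = 2 × 5 × 17 × 23 = 3910.
Cycles for period 46: 3910 / 46 = 85.

85 cycles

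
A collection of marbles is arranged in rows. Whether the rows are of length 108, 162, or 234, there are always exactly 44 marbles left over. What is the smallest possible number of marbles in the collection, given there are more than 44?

N − 44 must be a common multiple of 108, 162, and 234.
108 = 2^2 × 3^3
162 = 2 × 3^4
234 = 2 × 3^2 × 13
LCM(108, 162, 234) = 2^2 × 3^4 × 13 = 4212.
Smallest N > 44 is LCM + 44 = 4212 + 44 = 4256.

4256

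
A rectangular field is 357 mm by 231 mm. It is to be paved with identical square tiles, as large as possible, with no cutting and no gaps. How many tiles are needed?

Tile side = gcd(357, 231).
357 = 3 × 7 × 17
231 = 3 × 7 × 11
gcd(357, 231) = 3 × 7 = 21.
Tiles: (357/21) × (231/21) = 17 × 11 = 187.

187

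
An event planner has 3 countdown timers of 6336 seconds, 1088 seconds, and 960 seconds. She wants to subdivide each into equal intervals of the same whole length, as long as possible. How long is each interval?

The interval must divide each timer length; the longest such is the gcd.
6336 = 2^6 × 3^2 × 11
1088 = 2^6 × 17
960 = 2^6 × 3 × 5
gcd(6336, 1088, 960) = 2^6 = 64.

64 seconds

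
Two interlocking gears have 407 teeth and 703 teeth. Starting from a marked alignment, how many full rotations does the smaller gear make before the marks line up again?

All finish a whole number of cycles simultaneously at t = LCM of the periods.
407 = 11 × 37
703 = 19 × 37
LCM(407, 703) = 11 × 19 × 37 = 7733.
Rotations for period 407: 7733 / 407 = 19.

19 rotations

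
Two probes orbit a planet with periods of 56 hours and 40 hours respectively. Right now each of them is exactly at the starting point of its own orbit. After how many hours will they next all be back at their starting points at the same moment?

They coincide at every common multiple of the periods; the first is the LCM.
56 = 2^3 × 7
40 = 2^3 × 5
LCM(56, 40) = 2^3 × 5 × 7 = 280.

280 hours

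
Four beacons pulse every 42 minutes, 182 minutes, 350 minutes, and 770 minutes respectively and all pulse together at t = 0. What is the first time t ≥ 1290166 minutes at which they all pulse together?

1351350 minutes

Joint pulses occur at multiples of LCM(42, 182, 350, 770).
42 = 2 × 3 × 7
182 = 2 × 7 × 13
350 = 2 × 5^2 × 7
770 = 2 × 5 × 7 × 11
LCM(42, 182, 350, 770) = 2 × 3 × 5^2 × 7 × 11 × 13 = 150150.
Smallest multiple of 150150 that is ≥ 1290166: ⌈1290166/150150⌉ × 150150 = 9 × 150150 = 1351350.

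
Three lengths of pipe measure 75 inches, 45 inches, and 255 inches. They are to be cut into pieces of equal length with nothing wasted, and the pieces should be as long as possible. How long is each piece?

Each piece length must divide every original length, so the longest possible is gcd(75, 45, 255).
75 = 3 × 5^2
45 = 3^2 × 5
255 = 3 × 5 × 17
gcd(75, 45, 255) = 3 × 5 = 15.

15 inches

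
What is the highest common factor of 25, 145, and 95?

25 = 5^2
145 = 5 × 29
95 = 5 × 19
gcd(25, 145, 95) = 5.

5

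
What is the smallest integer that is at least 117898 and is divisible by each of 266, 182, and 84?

The integer must be a common multiple of 266, 182, and 84, so a multiple of their LCM.
266 = 2 × 7 × 19
182 = 2 × 7 × 13
84 = 2^2 × 3 × 7
LCM(266, 182, 84) = 2^2 × 3 × 7 × 13 × 19 = 20748.
Smallest multiple of 20748 that is ≥ 117898: ⌈117898/20748⌉ × 20748 = 6 × 20748 = 124488.

124488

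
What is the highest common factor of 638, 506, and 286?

638 = 2 × 11 × 29
506 = 2 × 11 × 23
286 = 2 × 11 × 13
gcd(638, 506, 286) = 2 × 11 = 22.

22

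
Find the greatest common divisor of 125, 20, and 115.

5

125 = 5^3
20 = 2^2 × 5
115 = 5 × 23
gcd(125, 20, 115) = 5.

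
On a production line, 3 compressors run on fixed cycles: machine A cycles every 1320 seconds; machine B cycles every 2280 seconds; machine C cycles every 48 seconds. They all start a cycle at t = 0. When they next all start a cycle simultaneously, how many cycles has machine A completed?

The first common completion time is the LCM of the periods.
1320 = 2^3 × 3 × 5 × 11
2280 = 2^3 × 3 × 5 × 19
48 = 2^4 × 3
LCM(1320, 2280, 48) = 2^4 × 3 × 5 × 11 × 19 = 50160.
Cycles for period 1320: 50160 / 1320 = 38.

38 cycles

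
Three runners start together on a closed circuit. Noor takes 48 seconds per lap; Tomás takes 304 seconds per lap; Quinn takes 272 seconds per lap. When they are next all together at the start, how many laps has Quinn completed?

They are all back at their starting positions together after one LCM of the periods.
48 = 2^4 × 3
304 = 2^4 × 19
272 = 2^4 × 17
LCM(48, 304, 272) = 2^4 × 3 × 17 × 19 = 15504.
Laps for period 272: 15504 / 272 = 57.

57 laps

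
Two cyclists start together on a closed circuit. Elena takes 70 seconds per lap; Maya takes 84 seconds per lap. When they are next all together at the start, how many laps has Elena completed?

6 laps

They are all back at their starting positions together after one LCM of the periods.
70 = 2 × 5 × 7
84 = 2^2 × 3 × 7
LCM(70, 84) = 2^2 × 3 × 5 × 7 = 420.
Laps for period 70: 420 / 70 = 6.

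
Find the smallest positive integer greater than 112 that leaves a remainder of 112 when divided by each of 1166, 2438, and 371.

N − 112 must be a common multiple of 1166, 2438, and 371.
1166 = 2 × 11 × 53
2438 = 2 × 23 × 53
371 = 7 × 53
LCM(1166, 2438, 371) = 2 × 7 × 11 × 23 × 53 = 187726.
Smallest N > 112 is LCM + 112 = 187726 + 112 = 187838.

187838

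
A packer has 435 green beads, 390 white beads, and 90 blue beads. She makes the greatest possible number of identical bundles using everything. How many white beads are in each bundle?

26

Number of bundles = gcd(435, 390, 90).
435 = 3 × 5 × 29
390 = 2 × 3 × 5 × 13
90 = 2 × 3^2 × 5
gcd(435, 390, 90) = 3 × 5 = 15.
white beads per bundle = 390 / 15 = 26.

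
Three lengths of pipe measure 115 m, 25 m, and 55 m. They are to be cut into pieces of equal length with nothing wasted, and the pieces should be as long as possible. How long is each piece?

Each piece length must divide every original length, so the longest possible is gcd(115, 25, 55).
115 = 5 × 23
25 = 5^2
55 = 5 × 11
gcd(115, 25, 55) = 5.

5 m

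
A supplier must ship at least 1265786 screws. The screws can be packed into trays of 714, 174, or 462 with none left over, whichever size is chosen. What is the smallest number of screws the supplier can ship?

The number of screws must be a common multiple of 714, 174, and 462, so a multiple of their LCM.
714 = 2 × 3 × 7 × 17
174 = 2 × 3 × 29
462 = 2 × 3 × 7 × 11
LCM(714, 174, 462) = 2 × 3 × 7 × 11 × 17 × 29 = 227766.
Smallest multiple of 227766 that is ≥ 1265786: ⌈1265786/227766⌉ × 227766 = 6 × 227766 = 1366596.

1366596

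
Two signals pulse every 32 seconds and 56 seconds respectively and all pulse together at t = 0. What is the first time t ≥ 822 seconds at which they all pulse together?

896 seconds

Joint pulses occur at multiples of LCM(32, 56).
32 = 2^5
56 = 2^3 × 7
LCM(32, 56) = 2^5 × 7 = 224.
Smallest multiple of 224 that is ≥ 822: ⌈822/224⌉ × 224 = 4 × 224 = 896.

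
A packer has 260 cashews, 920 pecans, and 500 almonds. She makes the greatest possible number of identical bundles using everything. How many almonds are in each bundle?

Number of bundles = gcd(260, 920, 500).
260 = 2^2 × 5 × 13
920 = 2^3 × 5 × 23
500 = 2^2 × 5^3
gcd(260, 920, 500) = 2^2 × 5 = 20.
almonds per bundle = 500 / 20 = 25.

25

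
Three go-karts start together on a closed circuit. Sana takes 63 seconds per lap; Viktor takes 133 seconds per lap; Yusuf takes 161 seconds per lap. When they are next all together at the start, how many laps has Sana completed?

All finish a whole number of cycles simultaneously at t = LCM of the periods.
63 = 3^2 × 7
133 = 7 × 19
161 = 7 × 23
LCM(63, 133, 161) = 3^2 × 7 × 19 × 23 = 27531.
Laps for period 63: 27531 / 63 = 437.

437 laps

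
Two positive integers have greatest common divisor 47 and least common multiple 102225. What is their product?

For any two positive integers, gcd × lcm = product = 47 × 102225 = 4804575.

4804575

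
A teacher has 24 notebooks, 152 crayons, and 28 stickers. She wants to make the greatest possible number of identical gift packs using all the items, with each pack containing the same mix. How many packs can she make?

The pack count must divide each quantity, so the greatest is gcd(24, 152, 28).
24 = 2^3 × 3
152 = 2^3 × 19
28 = 2^2 × 7
gcd(24, 152, 28) = 2^2 = 4.

4 packs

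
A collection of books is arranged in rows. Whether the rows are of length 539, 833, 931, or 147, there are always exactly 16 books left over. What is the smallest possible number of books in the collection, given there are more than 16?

522307

N − 16 must be a common multiple of 539, 833, 931, and 147.
539 = 7^2 × 11
833 = 7^2 × 17
931 = 7^2 × 19
147 = 3 × 7^2
LCM(539, 833, 931, 147) = 3 × 7^2 × 11 × 17 × 19 = 522291.
Smallest N > 16 is LCM + 16 = 522291 + 16 = 522307.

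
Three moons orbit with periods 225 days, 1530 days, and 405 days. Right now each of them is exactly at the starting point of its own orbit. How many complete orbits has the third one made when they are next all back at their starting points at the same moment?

170 orbits

They are all back at their starting positions together after one LCM of the periods.
225 = 3^2 × 5^2
1530 = 2 × 3^2 × 5 × 17
405 = 3^4 × 5
LCM(225, 1530, 405) = 2 × 3^4 × 5^2 × 17 = 68850.
Orbits for period 405: 68850 / 405 = 170.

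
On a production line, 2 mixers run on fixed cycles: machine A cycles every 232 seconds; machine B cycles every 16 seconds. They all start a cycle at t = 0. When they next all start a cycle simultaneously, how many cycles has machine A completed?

All finish a whole number of cycles simultaneously at t = LCM of the periods.
232 = 2^3 × 29
16 = 2^4
LCM(232, 16) = 2^4 × 29 = 464.
Cycles for period 232: 464 / 232 = 2.

2 cycles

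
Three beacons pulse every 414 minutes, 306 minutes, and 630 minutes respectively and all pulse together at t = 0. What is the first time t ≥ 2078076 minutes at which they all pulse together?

Joint pulses occur at multiples of LCM(414, 306, 630).
414 = 2 × 3^2 × 23
306 = 2 × 3^2 × 17
630 = 2 × 3^2 × 5 × 7
LCM(414, 306, 630) = 2 × 3^2 × 5 × 7 × 17 × 23 = 246330.
Smallest multiple of 246330 that is ≥ 2078076: ⌈2078076/246330⌉ × 246330 = 9 × 246330 = 2216970.

2216970 minutes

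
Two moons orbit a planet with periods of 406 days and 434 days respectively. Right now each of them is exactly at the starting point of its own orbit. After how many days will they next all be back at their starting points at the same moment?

They coincide at every common multiple of the periods; the first is the LCM.
406 = 2 × 7 × 29
434 = 2 × 7 × 31
LCM(406, 434) = 2 × 7 × 29 × 31 = 12586.

12586 days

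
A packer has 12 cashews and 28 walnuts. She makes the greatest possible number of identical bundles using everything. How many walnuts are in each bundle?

7

Number of bundles = gcd(12, 28).
12 = 2^2 × 3
28 = 2^2 × 7
gcd(12, 28) = 2^2 = 4.
walnuts per bundle = 28 / 4 = 7.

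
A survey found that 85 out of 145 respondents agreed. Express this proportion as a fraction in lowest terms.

17/29

85 = 5 × 17
145 = 5 × 29
gcd(85, 145) = 5.
Divide numerator and denominator by 5: 85/145 = 17/29.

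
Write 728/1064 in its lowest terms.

13/19

728 = 2^3 × 7 × 13
1064 = 2^3 × 7 × 19
gcd(728, 1064) = 2^3 × 7 = 56.
Divide numerator and denominator by 56: 728/1064 = 13/19.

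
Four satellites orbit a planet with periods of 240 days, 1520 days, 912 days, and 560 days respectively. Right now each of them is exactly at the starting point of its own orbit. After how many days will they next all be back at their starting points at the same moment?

31920 days

We need the least common multiple of the intervals.
240 = 2^4 × 3 × 5
1520 = 2^4 × 5 × 19
912 = 2^4 × 3 × 19
560 = 2^4 × 5 × 7
LCM(240, 1520, 912, 560) = 2^4 × 3 × 5 × 7 × 19 = 31920.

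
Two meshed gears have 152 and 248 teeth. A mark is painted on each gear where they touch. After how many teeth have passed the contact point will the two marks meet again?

The first simultaneous occurrence is after LCM of the individual periods.
152 = 2^3 × 19
248 = 2^3 × 31
LCM(152, 248) = 2^3 × 19 × 31 = 4712.

4712 teeth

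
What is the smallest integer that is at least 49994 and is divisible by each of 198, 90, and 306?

50490

The integer must be a common multiple of 198, 90, and 306, so a multiple of their LCM.
198 = 2 × 3^2 × 11
90 = 2 × 3^2 × 5
306 = 2 × 3^2 × 17
LCM(198, 90, 306) = 2 × 3^2 × 5 × 11 × 17 = 16830.
Smallest multiple of 16830 that is ≥ 49994: ⌈49994/16830⌉ × 16830 = 3 × 16830 = 50490.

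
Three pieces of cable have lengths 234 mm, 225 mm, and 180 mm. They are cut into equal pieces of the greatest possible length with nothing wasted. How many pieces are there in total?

71

Piece length = gcd(234, 225, 180).
234 = 2 × 3^2 × 13
225 = 3^2 × 5^2
180 = 2^2 × 3^2 × 5
gcd(234, 225, 180) = 3^2 = 9.
Total pieces = 234/9 + 225/9 + 180/9 = 26 + 25 + 20 = 71.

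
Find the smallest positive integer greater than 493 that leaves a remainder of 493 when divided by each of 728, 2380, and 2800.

N − 493 must be a common multiple of 728, 2380, and 2800.
728 = 2^3 × 7 × 13
2380 = 2^2 × 5 × 7 × 17
2800 = 2^4 × 5^2 × 7
LCM(728, 2380, 2800) = 2^4 × 5^2 × 7 × 13 × 17 = 618800.
Smallest N > 493 is LCM + 493 = 618800 + 493 = 619293.

619293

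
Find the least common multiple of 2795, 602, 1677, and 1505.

117390

2795 = 5 × 13 × 43
602 = 2 × 7 × 43
1677 = 3 × 13 × 43
1505 = 5 × 7 × 43
LCM(2795, 602, 1677, 1505) = 2 × 3 × 5 × 7 × 13 × 43 = 117390.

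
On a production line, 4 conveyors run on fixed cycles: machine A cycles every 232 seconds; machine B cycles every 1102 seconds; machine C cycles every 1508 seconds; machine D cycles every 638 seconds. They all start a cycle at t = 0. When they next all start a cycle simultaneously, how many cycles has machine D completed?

988 cycles

All finish a whole number of cycles simultaneously at t = LCM of the periods.
232 = 2^3 × 29
1102 = 2 × 19 × 29
1508 = 2^2 × 13 × 29
638 = 2 × 11 × 29
LCM(232, 1102, 1508, 638) = 2^3 × 11 × 13 × 19 × 29 = 630344.
Cycles for period 638: 630344 / 638 = 988.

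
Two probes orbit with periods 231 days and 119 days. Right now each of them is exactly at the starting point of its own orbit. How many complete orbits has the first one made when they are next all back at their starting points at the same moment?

The first common completion time is the LCM of the periods.
231 = 3 × 7 × 11
119 = 7 × 17
LCM(231, 119) = 3 × 7 × 11 × 17 = 3927.
Orbits for period 231: 3927 / 231 = 17.

17 orbits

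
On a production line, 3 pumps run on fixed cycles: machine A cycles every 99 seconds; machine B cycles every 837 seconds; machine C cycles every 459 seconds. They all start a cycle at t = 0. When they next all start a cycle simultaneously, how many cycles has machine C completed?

The first common completion time is the LCM of the periods.
99 = 3^2 × 11
837 = 3^3 × 31
459 = 3^3 × 17
LCM(99, 837, 459) = 3^3 × 11 × 17 × 31 = 156519.
Cycles for period 459: 156519 / 459 = 341.

341 cycles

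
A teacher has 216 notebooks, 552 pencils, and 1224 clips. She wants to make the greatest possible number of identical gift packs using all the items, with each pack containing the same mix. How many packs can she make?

The pack count must divide each quantity, so the greatest is gcd(216, 552, 1224).
216 = 2^3 × 3^3
552 = 2^3 × 3 × 23
1224 = 2^3 × 3^2 × 17
gcd(216, 552, 1224) = 2^3 × 3 = 24.

24 packs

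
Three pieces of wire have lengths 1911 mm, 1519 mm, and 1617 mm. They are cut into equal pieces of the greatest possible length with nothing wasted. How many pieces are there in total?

Piece length = gcd(1911, 1519, 1617).
1911 = 3 × 7^2 × 13
1519 = 7^2 × 31
1617 = 3 × 7^2 × 11
gcd(1911, 1519, 1617) = 7^2 = 49.
Total pieces = 1911/49 + 1519/49 + 1617/49 = 39 + 31 + 33 = 103.

103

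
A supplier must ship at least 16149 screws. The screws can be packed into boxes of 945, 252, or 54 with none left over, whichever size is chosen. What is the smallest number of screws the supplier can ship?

The number of screws must be a common multiple of 945, 252, and 54, so a multiple of their LCM.
945 = 3^3 × 5 × 7
252 = 2^2 × 3^2 × 7
54 = 2 × 3^3
LCM(945, 252, 54) = 2^2 × 3^3 × 5 × 7 = 3780.
Smallest multiple of 3780 that is ≥ 16149: ⌈16149/3780⌉ × 3780 = 5 × 3780 = 18900.

18900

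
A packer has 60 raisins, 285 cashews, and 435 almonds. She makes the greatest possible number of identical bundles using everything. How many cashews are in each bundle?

19

Number of bundles = gcd(60, 285, 435).
60 = 2^2 × 3 × 5
285 = 3 × 5 × 19
435 = 3 × 5 × 29
gcd(60, 285, 435) = 3 × 5 = 15.
cashews per bundle = 285 / 15 = 19.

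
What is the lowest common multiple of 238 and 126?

238 = 2 × 7 × 17
126 = 2 × 3^2 × 7
LCM(238, 126) = 2 × 3^2 × 7 × 17 = 2142.

2142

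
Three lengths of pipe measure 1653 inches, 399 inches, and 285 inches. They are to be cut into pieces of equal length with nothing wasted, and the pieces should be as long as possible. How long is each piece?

57 inches

The greatest length dividing all of 1653, 399, and 285 is their gcd.
1653 = 3 × 19 × 29
399 = 3 × 7 × 19
285 = 3 × 5 × 19
gcd(1653, 399, 285) = 3 × 19 = 57.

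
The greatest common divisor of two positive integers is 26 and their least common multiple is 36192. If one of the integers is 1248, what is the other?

754

For two integers, gcd × lcm = product, so the other is (26 × 36192) / 1248 = 940992 / 1248 = 754.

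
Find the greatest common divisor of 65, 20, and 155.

5

65 = 5 × 13
20 = 2^2 × 5
155 = 5 × 31
gcd(65, 20, 155) = 5.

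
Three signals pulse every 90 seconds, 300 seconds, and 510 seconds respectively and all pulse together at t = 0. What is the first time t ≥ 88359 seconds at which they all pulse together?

Joint pulses occur at multiples of LCM(90, 300, 510).
90 = 2 × 3^2 × 5
300 = 2^2 × 3 × 5^2
510 = 2 × 3 × 5 × 17
LCM(90, 300, 510) = 2^2 × 3^2 × 5^2 × 17 = 15300.
Smallest multiple of 15300 that is ≥ 88359: ⌈88359/15300⌉ × 15300 = 6 × 15300 = 91800.

91800 seconds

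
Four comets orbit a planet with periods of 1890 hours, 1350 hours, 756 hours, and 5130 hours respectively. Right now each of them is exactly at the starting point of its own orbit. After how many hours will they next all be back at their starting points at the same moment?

359100 hours

They coincide at every common multiple of the periods; the first is the LCM.
1890 = 2 × 3^3 × 5 × 7
1350 = 2 × 3^3 × 5^2
756 = 2^2 × 3^3 × 7
5130 = 2 × 3^3 × 5 × 19
LCM(1890, 1350, 756, 5130) = 2^2 × 3^3 × 5^2 × 7 × 19 = 359100.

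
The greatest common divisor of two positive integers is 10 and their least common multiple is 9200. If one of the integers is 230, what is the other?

400

For two integers, gcd × lcm = product, so the other is (10 × 9200) / 230 = 92000 / 230 = 400.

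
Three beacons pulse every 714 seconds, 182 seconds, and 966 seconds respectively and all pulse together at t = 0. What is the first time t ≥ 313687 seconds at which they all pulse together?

426972 seconds

Joint pulses occur at multiples of LCM(714, 182, 966).
714 = 2 × 3 × 7 × 17
182 = 2 × 7 × 13
966 = 2 × 3 × 7 × 23
LCM(714, 182, 966) = 2 × 3 × 7 × 13 × 17 × 23 = 213486.
Smallest multiple of 213486 that is ≥ 313687: ⌈313687/213486⌉ × 213486 = 2 × 213486 = 426972.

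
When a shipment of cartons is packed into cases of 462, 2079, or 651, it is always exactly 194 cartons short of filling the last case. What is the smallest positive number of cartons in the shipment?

Being 194 short of a full case of size k means N ≡ −194 (mod k), i.e. N + 194 is a multiple of each size.
462 = 2 × 3 × 7 × 11
2079 = 3^3 × 7 × 11
651 = 3 × 7 × 31
LCM(462, 2079, 651) = 2 × 3^3 × 7 × 11 × 31 = 128898.
Smallest positive N is 128898 − 194 = 128704.

128704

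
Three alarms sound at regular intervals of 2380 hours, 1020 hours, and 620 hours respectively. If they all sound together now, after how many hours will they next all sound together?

221340 hours

The first simultaneous occurrence is after LCM of the individual periods.
2380 = 2^2 × 5 × 7 × 17
1020 = 2^2 × 3 × 5 × 17
620 = 2^2 × 5 × 31
LCM(2380, 1020, 620) = 2^2 × 3 × 5 × 7 × 17 × 31 = 221340.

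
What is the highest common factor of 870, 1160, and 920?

10

870 = 2 × 3 × 5 × 29
1160 = 2^3 × 5 × 29
920 = 2^3 × 5 × 23
gcd(870, 1160, 920) = 2 × 5 = 10.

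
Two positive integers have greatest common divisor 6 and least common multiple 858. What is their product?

For any two positive integers, gcd × lcm = product = 6 × 858 = 5148.

5148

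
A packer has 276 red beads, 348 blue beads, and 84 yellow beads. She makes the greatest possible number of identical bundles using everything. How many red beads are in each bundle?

23

Number of bundles = gcd(276, 348, 84).
276 = 2^2 × 3 × 23
348 = 2^2 × 3 × 29
84 = 2^2 × 3 × 7
gcd(276, 348, 84) = 2^2 × 3 = 12.
red beads per bundle = 276 / 12 = 23.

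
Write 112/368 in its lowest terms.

112 = 2^4 × 7
368 = 2^4 × 23
gcd(112, 368) = 2^4 = 16.
Divide numerator and denominator by 16: 112/368 = 7/23.

7/23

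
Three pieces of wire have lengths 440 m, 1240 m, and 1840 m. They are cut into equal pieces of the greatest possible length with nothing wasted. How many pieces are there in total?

88

Piece length = gcd(440, 1240, 1840).
440 = 2^3 × 5 × 11
1240 = 2^3 × 5 × 31
1840 = 2^4 × 5 × 23
gcd(440, 1240, 1840) = 2^3 × 5 = 40.
Total pieces = 440/40 + 1240/40 + 1840/40 = 11 + 31 + 46 = 88.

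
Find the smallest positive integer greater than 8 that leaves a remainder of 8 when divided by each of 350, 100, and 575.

N − 8 must be a common multiple of 350, 100, and 575.
350 = 2 × 5^2 × 7
100 = 2^2 × 5^2
575 = 5^2 × 23
LCM(350, 100, 575) = 2^2 × 5^2 × 7 × 23 = 16100.
Smallest N > 8 is LCM + 8 = 16100 + 8 = 16108.

16108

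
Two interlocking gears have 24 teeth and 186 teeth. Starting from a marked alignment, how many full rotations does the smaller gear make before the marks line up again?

All finish a whole number of cycles simultaneously at t = LCM of the periods.
24 = 2^3 × 3
186 = 2 × 3 × 31
LCM(24, 186) = 2^3 × 3 × 31 = 744.
Rotations for period 24: 744 / 24 = 31.

31 rotations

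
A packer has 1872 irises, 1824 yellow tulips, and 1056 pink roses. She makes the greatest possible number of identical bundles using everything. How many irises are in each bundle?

39

Number of bundles = gcd(1872, 1824, 1056).
1872 = 2^4 × 3^2 × 13
1824 = 2^5 × 3 × 19
1056 = 2^5 × 3 × 11
gcd(1872, 1824, 1056) = 2^4 × 3 = 48.
irises per bundle = 1872 / 48 = 39.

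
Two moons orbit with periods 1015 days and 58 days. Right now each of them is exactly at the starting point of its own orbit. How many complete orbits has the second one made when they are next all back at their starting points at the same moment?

The first common completion time is the LCM of the periods.
1015 = 5 × 7 × 29
58 = 2 × 29
LCM(1015, 58) = 2 × 5 × 7 × 29 = 2030.
Orbits for period 58: 2030 / 58 = 35.

35 orbits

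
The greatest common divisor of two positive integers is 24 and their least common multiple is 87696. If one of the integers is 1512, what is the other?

For two integers, gcd × lcm = product, so the other is (24 × 87696) / 1512 = 2104704 / 1512 = 1392.

1392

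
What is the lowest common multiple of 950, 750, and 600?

57000

950 = 2 × 5^2 × 19
750 = 2 × 3 × 5^3
600 = 2^3 × 3 × 5^2
LCM(950, 750, 600) = 2^3 × 3 × 5^3 × 19 = 57000.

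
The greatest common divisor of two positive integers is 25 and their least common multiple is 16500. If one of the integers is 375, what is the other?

For two integers, gcd × lcm = product, so the other is (25 × 16500) / 375 = 412500 / 375 = 1100.

1100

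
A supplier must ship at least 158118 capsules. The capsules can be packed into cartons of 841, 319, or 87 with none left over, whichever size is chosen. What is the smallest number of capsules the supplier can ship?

166518

The number of capsules must be a common multiple of 841, 319, and 87, so a multiple of their LCM.
841 = 29^2
319 = 11 × 29
87 = 3 × 29
LCM(841, 319, 87) = 3 × 11 × 29^2 = 27753.
Smallest multiple of 27753 that is ≥ 158118: ⌈158118/27753⌉ × 27753 = 6 × 27753 = 166518.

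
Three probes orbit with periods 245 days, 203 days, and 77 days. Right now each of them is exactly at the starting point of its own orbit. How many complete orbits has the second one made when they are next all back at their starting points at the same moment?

385 orbits

The first common completion time is the LCM of the periods.
245 = 5 × 7^2
203 = 7 × 29
77 = 7 × 11
LCM(245, 203, 77) = 5 × 7^2 × 11 × 29 = 78155.
Orbits for period 203: 78155 / 203 = 385.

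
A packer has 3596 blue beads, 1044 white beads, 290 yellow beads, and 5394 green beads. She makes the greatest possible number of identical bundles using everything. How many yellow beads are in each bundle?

5

Number of bundles = gcd(3596, 1044, 290, 5394).
3596 = 2^2 × 29 × 31
1044 = 2^2 × 3^2 × 29
290 = 2 × 5 × 29
5394 = 2 × 3 × 29 × 31
gcd(3596, 1044, 290, 5394) = 2 × 29 = 58.
yellow beads per bundle = 290 / 58 = 5.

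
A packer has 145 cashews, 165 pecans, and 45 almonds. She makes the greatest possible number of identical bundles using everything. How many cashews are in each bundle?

29

Number of bundles = gcd(145, 165, 45).
145 = 5 × 29
165 = 3 × 5 × 11
45 = 3^2 × 5
gcd(145, 165, 45) = 5.
cashews per bundle = 145 / 5 = 29.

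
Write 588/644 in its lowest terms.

588 = 2^2 × 3 × 7^2
644 = 2^2 × 7 × 23
gcd(588, 644) = 2^2 × 7 = 28.
Divide numerator and denominator by 28: 588/644 = 21/23.

21/23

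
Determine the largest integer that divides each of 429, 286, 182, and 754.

429 = 3 × 11 × 13
286 = 2 × 11 × 13
182 = 2 × 7 × 13
754 = 2 × 13 × 29
gcd(429, 286, 182, 754) = 13.

13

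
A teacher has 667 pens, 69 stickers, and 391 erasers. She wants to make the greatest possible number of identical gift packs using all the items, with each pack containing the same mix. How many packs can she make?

The pack count must divide each quantity, so the greatest is gcd(667, 69, 391).
667 = 23 × 29
69 = 3 × 23
391 = 17 × 23
gcd(667, 69, 391) = 23.

23 packs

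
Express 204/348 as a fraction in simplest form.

204 = 2^2 × 3 × 17
348 = 2^2 × 3 × 29
gcd(204, 348) = 2^2 × 3 = 12.
Divide numerator and denominator by 12: 204/348 = 17/29.

17/29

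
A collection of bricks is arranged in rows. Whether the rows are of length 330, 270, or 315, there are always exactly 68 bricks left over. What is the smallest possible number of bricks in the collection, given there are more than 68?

N − 68 must be a common multiple of 330, 270, and 315.
330 = 2 × 3 × 5 × 11
270 = 2 × 3^3 × 5
315 = 3^2 × 5 × 7
LCM(330, 270, 315) = 2 × 3^3 × 5 × 7 × 11 = 20790.
Smallest N > 68 is LCM + 68 = 20790 + 68 = 20858.

20858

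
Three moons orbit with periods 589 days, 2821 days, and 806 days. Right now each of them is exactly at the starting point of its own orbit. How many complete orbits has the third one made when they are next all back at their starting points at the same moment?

The first common completion time is the LCM of the periods.
589 = 19 × 31
2821 = 7 × 13 × 31
806 = 2 × 13 × 31
LCM(589, 2821, 806) = 2 × 7 × 13 × 19 × 31 = 107198.
Orbits for period 806: 107198 / 806 = 133.

133 orbits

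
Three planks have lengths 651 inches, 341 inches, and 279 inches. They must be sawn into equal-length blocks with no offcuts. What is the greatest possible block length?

The block length must divide every plank, so the greatest is gcd(651, 341, 279).
651 = 3 × 7 × 31
341 = 11 × 31
279 = 3^2 × 31
gcd(651, 341, 279) = 31.

31 inches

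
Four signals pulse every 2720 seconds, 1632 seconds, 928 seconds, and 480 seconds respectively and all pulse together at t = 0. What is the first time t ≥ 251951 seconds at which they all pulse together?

473280 seconds

Joint pulses occur at multiples of LCM(2720, 1632, 928, 480).
2720 = 2^5 × 5 × 17
1632 = 2^5 × 3 × 17
928 = 2^5 × 29
480 = 2^5 × 3 × 5
LCM(2720, 1632, 928, 480) = 2^5 × 3 × 5 × 17 × 29 = 236640.
Smallest multiple of 236640 that is ≥ 251951: ⌈251951/236640⌉ × 236640 = 2 × 236640 = 473280.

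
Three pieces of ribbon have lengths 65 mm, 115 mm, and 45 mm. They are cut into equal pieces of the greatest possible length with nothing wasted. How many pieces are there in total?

45

Piece length = gcd(65, 115, 45).
65 = 5 × 13
115 = 5 × 23
45 = 3^2 × 5
gcd(65, 115, 45) = 5.
Total pieces = 65/5 + 115/5 + 45/5 = 13 + 23 + 9 = 45.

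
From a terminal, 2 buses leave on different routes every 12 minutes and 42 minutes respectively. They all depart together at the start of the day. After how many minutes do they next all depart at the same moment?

84 minutes

We need the least common multiple of the intervals.
12 = 2^2 × 3
42 = 2 × 3 × 7
LCM(12, 42) = 2^2 × 3 × 7 = 84.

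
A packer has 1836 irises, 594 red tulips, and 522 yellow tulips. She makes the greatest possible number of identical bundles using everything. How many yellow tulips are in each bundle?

Number of bundles = gcd(1836, 594, 522).
1836 = 2^2 × 3^3 × 17
594 = 2 × 3^3 × 11
522 = 2 × 3^2 × 29
gcd(1836, 594, 522) = 2 × 3^2 = 18.
yellow tulips per bundle = 522 / 18 = 29.

29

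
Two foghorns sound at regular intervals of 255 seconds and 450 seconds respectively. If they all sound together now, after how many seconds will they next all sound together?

7650 seconds

The first simultaneous occurrence is after LCM of the individual periods.
255 = 3 × 5 × 17
450 = 2 × 3^2 × 5^2
LCM(255, 450) = 2 × 3^2 × 5^2 × 17 = 7650.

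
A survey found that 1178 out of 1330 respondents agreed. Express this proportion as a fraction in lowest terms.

31/35

1178 = 2 × 19 × 31
1330 = 2 × 5 × 7 × 19
gcd(1178, 1330) = 2 × 19 = 38.
Divide numerator and denominator by 38: 1178/1330 = 31/35.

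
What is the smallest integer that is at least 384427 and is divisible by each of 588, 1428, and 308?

439824

The integer must be a common multiple of 588, 1428, and 308, so a multiple of their LCM.
588 = 2^2 × 3 × 7^2
1428 = 2^2 × 3 × 7 × 17
308 = 2^2 × 7 × 11
LCM(588, 1428, 308) = 2^2 × 3 × 7^2 × 11 × 17 = 109956.
Smallest multiple of 109956 that is ≥ 384427: ⌈384427/109956⌉ × 109956 = 4 × 109956 = 439824.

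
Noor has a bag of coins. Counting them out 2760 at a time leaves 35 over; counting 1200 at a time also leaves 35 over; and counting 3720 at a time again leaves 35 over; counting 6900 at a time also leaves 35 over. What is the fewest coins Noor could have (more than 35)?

855635

N − 35 must be a common multiple of 2760, 1200, 3720, and 6900.
2760 = 2^3 × 3 × 5 × 23
1200 = 2^4 × 3 × 5^2
3720 = 2^3 × 3 × 5 × 31
6900 = 2^2 × 3 × 5^2 × 23
LCM(2760, 1200, 3720, 6900) = 2^4 × 3 × 5^2 × 23 × 31 = 855600.
Smallest N > 35 is LCM + 35 = 855600 + 35 = 855635.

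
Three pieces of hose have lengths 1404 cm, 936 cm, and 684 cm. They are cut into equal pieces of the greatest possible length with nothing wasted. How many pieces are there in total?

Piece length = gcd(1404, 936, 684).
1404 = 2^2 × 3^3 × 13
936 = 2^3 × 3^2 × 13
684 = 2^2 × 3^2 × 19
gcd(1404, 936, 684) = 2^2 × 3^2 = 36.
Total pieces = 1404/36 + 936/36 + 684/36 = 39 + 26 + 19 = 84.

84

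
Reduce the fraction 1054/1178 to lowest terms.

17/19

1054 = 2 × 17 × 31
1178 = 2 × 19 × 31
gcd(1054, 1178) = 2 × 31 = 62.
Divide numerator and denominator by 62: 1054/1178 = 17/19.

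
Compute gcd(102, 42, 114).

6

102 = 2 × 3 × 17
42 = 2 × 3 × 7
114 = 2 × 3 × 19
gcd(102, 42, 114) = 2 × 3 = 6.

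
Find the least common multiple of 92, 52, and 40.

92 = 2^2 × 23
52 = 2^2 × 13
40 = 2^3 × 5
LCM(92, 52, 40) = 2^3 × 5 × 13 × 23 = 11960.

11960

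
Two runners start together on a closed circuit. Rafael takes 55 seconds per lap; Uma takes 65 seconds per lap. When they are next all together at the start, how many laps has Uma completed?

11 laps

They are all back at their starting positions together after one LCM of the periods.
55 = 5 × 11
65 = 5 × 13
LCM(55, 65) = 5 × 11 × 13 = 715.
Laps for period 65: 715 / 65 = 11.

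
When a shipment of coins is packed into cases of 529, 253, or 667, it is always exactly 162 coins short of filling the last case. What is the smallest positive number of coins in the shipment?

168589

Being 162 short of a full case of size k means N ≡ −162 (mod k), i.e. N + 162 is a multiple of each size.
529 = 23^2
253 = 11 × 23
667 = 23 × 29
LCM(529, 253, 667) = 11 × 23^2 × 29 = 168751.
Smallest positive N is 168751 − 162 = 168589.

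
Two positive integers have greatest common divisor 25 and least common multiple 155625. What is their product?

3890625

For any two positive integers, gcd × lcm = product = 25 × 155625 = 3890625.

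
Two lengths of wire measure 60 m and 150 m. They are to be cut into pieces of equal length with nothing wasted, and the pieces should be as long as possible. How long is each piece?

30 m

By the Euclidean algorithm:
150 = 2 × 60 + 30
60 = 2 × 30 + 0
gcd(60, 150) = 30.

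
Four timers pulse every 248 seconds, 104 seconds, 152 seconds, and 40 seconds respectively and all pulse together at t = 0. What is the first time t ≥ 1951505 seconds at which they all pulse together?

Joint pulses occur at multiples of LCM(248, 104, 152, 40).
248 = 2^3 × 31
104 = 2^3 × 13
152 = 2^3 × 19
40 = 2^3 × 5
LCM(248, 104, 152, 40) = 2^3 × 5 × 13 × 19 × 31 = 306280.
Smallest multiple of 306280 that is ≥ 1951505: ⌈1951505/306280⌉ × 306280 = 7 × 306280 = 2143960.

2143960 seconds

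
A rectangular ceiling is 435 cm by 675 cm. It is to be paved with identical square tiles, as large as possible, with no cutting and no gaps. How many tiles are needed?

1305

Tile side = gcd(435, 675).
435 = 3 × 5 × 29
675 = 3^3 × 5^2
gcd(435, 675) = 3 × 5 = 15.
Tiles: (435/15) × (675/15) = 29 × 45 = 1305.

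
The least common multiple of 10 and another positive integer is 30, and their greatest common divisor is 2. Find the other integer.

gcd × lcm = product of the two integers, so the other integer is (2 × 30) / 10 = 6.

6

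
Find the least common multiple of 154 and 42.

462

154 = 2 × 7 × 11
42 = 2 × 3 × 7
LCM(154, 42) = 2 × 3 × 7 × 11 = 462.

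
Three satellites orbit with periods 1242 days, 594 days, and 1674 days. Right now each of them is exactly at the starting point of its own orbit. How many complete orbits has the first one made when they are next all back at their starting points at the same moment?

341 orbits

The first common completion time is the LCM of the periods.
1242 = 2 × 3^3 × 23
594 = 2 × 3^3 × 11
1674 = 2 × 3^3 × 31
LCM(1242, 594, 1674) = 2 × 3^3 × 11 × 23 × 31 = 423522.
Orbits for period 1242: 423522 / 1242 = 341.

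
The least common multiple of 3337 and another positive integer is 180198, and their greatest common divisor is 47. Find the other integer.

2538

gcd × lcm = product of the two integers, so the other integer is (47 × 180198) / 3337 = 2538.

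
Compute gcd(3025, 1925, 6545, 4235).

55

3025 = 5^2 × 11^2
1925 = 5^2 × 7 × 11
6545 = 5 × 7 × 11 × 17
4235 = 5 × 7 × 11^2
gcd(3025, 1925, 6545, 4235) = 5 × 11 = 55.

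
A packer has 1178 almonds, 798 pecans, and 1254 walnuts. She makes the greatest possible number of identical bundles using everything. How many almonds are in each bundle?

31

Number of bundles = gcd(1178, 798, 1254).
1178 = 2 × 19 × 31
798 = 2 × 3 × 7 × 19
1254 = 2 × 3 × 11 × 19
gcd(1178, 798, 1254) = 2 × 19 = 38.
almonds per bundle = 1178 / 38 = 31.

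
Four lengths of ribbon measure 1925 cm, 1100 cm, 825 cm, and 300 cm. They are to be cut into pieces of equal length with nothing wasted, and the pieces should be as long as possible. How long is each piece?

25 cm

The greatest length dividing all of 1925, 1100, 825, and 300 is their gcd.
1925 = 5^2 × 7 × 11
1100 = 2^2 × 5^2 × 11
825 = 3 × 5^2 × 11
300 = 2^2 × 3 × 5^2
gcd(1925, 1100, 825, 300) = 5^2 = 25.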